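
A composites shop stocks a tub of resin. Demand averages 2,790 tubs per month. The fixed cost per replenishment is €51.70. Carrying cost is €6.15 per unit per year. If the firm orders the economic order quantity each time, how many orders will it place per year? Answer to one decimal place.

N ≈ 44.6 orders per year

Annual demand D = 2,790 × 12 = 33,480.
Q* = √(2DS/H) = √(2 × 33,480 × 51.7 / 6.15) ≈ 750.27.
Orders per year = D / Q* = 33,480 / 750.27 ≈ 44.624.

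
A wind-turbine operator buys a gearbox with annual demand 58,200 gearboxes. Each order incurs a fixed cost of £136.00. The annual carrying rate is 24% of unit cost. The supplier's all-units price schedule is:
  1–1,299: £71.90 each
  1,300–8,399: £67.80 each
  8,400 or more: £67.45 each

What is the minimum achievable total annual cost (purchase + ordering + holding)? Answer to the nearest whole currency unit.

Holding cost per unit per year at price C is H = 0.24·C.
Candidates are each tier's EOQ (if it falls in that tier) and each price-break quantity.
EOQ at £71.90 = 957.8 (feasible in tier 1): TC = 58,200×£71.90 + (58,200/957.8)×136 + (957.8/2)×0.24×£71.90 = £4,201,107.84.
EOQ at £67.80 = 986.3 < 1300, so use break Q=1300: TC = 58,200×£67.80 + (58,200/1300.0)×136 + (1300.0/2)×0.24×£67.80 = £3,962,625.42.
EOQ at £67.45 = 988.9 < 8400, so use break Q=8400: TC = 58,200×£67.45 + (58,200/8400.0)×136 + (8400.0/2)×0.24×£67.45 = £3,994,521.89.
Lowest total cost among the candidates is at Q = 1300.0.

TC* ≈ £3,962,625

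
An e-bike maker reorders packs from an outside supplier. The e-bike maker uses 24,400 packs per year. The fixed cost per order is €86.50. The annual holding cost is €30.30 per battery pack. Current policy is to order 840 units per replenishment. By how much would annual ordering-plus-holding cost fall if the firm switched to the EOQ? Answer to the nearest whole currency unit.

EOQ = √(2DS/H) = √(2 × 24,400 × 86.5 / 30.3) ≈ 373.25.
Cost at Q* = (D/Q*)S + (Q*/2)H = √(2DSH) ≈ €11,309.39.
Cost at Q = 840: (24,400/840)×86.5 + (840/2)×30.3 = €2,512.62 + €12,726.00 = €15,238.62.
Excess = €15,238.62 − €11,309.39 = €3,929.23.

Extra cost ≈ €3,929 per year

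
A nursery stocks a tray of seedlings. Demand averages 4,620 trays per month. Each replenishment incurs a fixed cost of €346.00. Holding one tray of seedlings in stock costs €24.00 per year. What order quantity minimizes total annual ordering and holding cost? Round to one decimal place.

Q* ≈ 1,264.3 trays

Annual demand D = 4,620 × 12 = 55,440.
EOQ = √(2DS / H) = √(2 × 55,440 × 346 / 24).
= √(38,364,480 / 24) = √1,598,520 ≈ 1264.326.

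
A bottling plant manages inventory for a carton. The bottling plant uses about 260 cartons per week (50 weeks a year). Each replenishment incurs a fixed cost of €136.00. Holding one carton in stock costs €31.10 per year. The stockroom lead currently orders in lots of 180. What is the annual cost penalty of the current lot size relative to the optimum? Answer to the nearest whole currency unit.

Annual demand D = 260 × 50 = 13,000.
EOQ = √(2DS/H) = √(2 × 13,000 × 136 / 31.1) ≈ 337.19.
Cost at Q* = (D/Q*)S + (Q*/2)H = √(2DSH) ≈ €10,486.64.
Cost at Q = 180: (13,000/180)×136 + (180/2)×31.1 = €9,822.22 + €2,799.00 = €12,621.22.
Excess = €12,621.22 − €10,486.64 = €2,134.58.

Extra cost ≈ €2,135 per year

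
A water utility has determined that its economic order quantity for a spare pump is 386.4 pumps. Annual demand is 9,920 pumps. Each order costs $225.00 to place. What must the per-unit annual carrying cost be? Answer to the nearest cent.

Invert the EOQ relation Q*² = 2DS/H.
From Q* = √(2DS/H): H = 2DS / Q*² = 2 × 9,920 × 225 / 386.4² = 29.8985.

H ≈ $29.90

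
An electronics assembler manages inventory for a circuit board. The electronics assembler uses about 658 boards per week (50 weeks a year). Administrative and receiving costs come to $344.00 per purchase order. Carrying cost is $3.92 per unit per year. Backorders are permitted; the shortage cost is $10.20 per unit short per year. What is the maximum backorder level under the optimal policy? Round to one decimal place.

S* ≈ 784.9 boards

Annual demand D = 658 × 50 = 32,900.
With planned backorders, Q* = √(2DS/H) · √((H+B)/B).
√(2DS/H) = √(2 × 32,900 × 344 / 3.92) = 2402.974.
√((H+B)/B) = √((3.92+10.2)/10.2) = 1.1766.
Q* ≈ 2827.264.
S* = Q* · H/(H+B) = 2827.264 × 3.92/14.12 ≈ 784.906.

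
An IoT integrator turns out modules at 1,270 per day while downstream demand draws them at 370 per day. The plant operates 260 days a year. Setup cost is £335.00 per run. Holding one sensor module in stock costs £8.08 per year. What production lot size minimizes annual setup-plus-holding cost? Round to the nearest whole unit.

Q* ≈ 3,355 modules

Annual demand D = 370 × 260 = 96,200.
Production build-up factor (1 − d/p) = 1 − 370/1,270 = 0.7087.
Q* = √(2DS / (H(1 − d/p))) = √(2 × 96,200 × 335 / (8.08 × 0.7087)).
= √(64,454,000 / 5.726) ≈ 3355.057.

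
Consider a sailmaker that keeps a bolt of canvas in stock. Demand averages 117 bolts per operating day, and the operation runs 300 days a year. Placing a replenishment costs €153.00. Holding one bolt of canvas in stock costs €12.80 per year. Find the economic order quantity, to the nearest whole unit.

Annual demand D = 117 × 300 = 35,100.
EOQ = √(2DS / H) = √(2 × 35,100 × 153 / 12.8).
= √(10,740,600 / 12.8) = √839,109.375 ≈ 916.029.

Q* ≈ 916 bolts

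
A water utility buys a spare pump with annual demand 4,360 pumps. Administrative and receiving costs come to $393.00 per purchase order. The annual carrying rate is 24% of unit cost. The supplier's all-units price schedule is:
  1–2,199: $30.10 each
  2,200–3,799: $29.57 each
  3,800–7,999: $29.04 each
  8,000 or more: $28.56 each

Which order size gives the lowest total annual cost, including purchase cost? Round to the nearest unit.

Holding cost per unit per year at price C is H = 0.24·C.
Candidates are each tier's EOQ (if it falls in that tier) and each price-break quantity.
EOQ at $30.10 = 688.8 (feasible in tier 1): TC = 4,360×$30.10 + (4,360/688.8)×393 + (688.8/2)×0.24×$30.10 = $136,211.58.
EOQ at $29.57 = 694.9 < 2200, so use break Q=2200: TC = 4,360×$29.57 + (4,360/2200.0)×393 + (2200.0/2)×0.24×$29.57 = $137,510.53.
EOQ at $29.04 = 701.2 < 3800, so use break Q=3800: TC = 4,360×$29.04 + (4,360/3800.0)×393 + (3800.0/2)×0.24×$29.04 = $140,307.56.
EOQ at $28.56 = 707.1 < 8000, so use break Q=8000: TC = 4,360×$28.56 + (4,360/8000.0)×393 + (8000.0/2)×0.24×$28.56 = $152,153.38.
Lowest total cost is $136,211.58 at Q = 688.8.

Q* ≈ 689 pumps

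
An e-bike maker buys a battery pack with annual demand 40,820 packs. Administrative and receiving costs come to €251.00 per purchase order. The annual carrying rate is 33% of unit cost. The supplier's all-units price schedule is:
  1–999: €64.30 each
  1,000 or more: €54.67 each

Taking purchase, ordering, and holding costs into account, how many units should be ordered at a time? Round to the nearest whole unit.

Holding cost per unit per year at price C is H = 0.33·C.
Candidates are each tier's EOQ (if it falls in that tier) and each price-break quantity.
EOQ at €64.30 = 982.7 (feasible in tier 1): TC = 40,820×€64.30 + (40,820/982.7)×251 + (982.7/2)×0.33×€64.30 = €2,645,578.15.
EOQ at €54.67 = 1065.8 (feasible in tier 2): TC = 40,820×€54.67 + (40,820/1065.8)×251 + (1065.8/2)×0.33×€54.67 = €2,250,856.77.
Lowest total cost is €2,250,856.77 at Q = 1065.8.

Q* ≈ 1,066 packs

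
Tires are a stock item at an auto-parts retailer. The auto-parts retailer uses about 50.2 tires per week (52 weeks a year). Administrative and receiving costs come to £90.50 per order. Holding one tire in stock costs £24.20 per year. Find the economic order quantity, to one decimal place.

Q* ≈ 139.7 tires

Annual demand D = 50.2 × 52 = 2,610.4.
EOQ = √(2DS / H) = √(2 × 2,610.4 × 90.5 / 24.2).
= √(472,482.4 / 24.2) = √19,524.0661 ≈ 139.729.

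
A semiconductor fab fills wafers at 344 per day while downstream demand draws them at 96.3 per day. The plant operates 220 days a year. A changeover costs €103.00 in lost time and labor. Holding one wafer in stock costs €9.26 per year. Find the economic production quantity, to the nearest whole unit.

Annual demand D = 96.3 × 220 = 21,186.
Production build-up factor (1 − d/p) = 1 − 96.3/344 = 0.7201.
Q* = √(2DS / (H(1 − d/p))) = √(2 × 21,186 × 103 / (9.26 × 0.7201)).
= √(4,364,316 / 6.6677) ≈ 809.038.

Q* ≈ 809 wafers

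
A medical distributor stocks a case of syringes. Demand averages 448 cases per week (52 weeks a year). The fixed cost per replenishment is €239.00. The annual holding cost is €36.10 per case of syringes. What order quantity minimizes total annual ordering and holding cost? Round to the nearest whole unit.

Annual demand D = 448 × 52 = 23,296.
EOQ = √(2DS / H) = √(2 × 23,296 × 239 / 36.1).
= √(11,135,488 / 36.1) = √308,462.2715 ≈ 555.394.

Q* ≈ 555 cases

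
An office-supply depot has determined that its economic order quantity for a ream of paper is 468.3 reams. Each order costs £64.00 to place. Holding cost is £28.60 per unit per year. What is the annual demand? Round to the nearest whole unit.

Invert the EOQ relation Q*² = 2DS/H.
From Q* = √(2DS/H): D = Q*²H / (2S) = 468.3² × 28.6 / (2 × 64) = 49000.936.

D ≈ 49,001 reams per year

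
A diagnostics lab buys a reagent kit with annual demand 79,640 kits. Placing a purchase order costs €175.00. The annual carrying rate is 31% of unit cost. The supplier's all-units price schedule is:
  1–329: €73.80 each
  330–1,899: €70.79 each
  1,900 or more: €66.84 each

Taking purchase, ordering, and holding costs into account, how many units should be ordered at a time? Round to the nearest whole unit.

Q* ≈ 1,900 kits

Holding cost per unit per year at price C is H = 0.31·C.
Candidates are each tier's EOQ (if it falls in that tier) and each price-break quantity.
Tier 1 (€73.80): EOQ = 1103.8 exceeds tier's upper bound 329, so this tier is dominated.
EOQ at €70.79 = 1127.0 (feasible in tier 2): TC = 79,640×€70.79 + (79,640/1127.0)×175 + (1127.0/2)×0.31×€70.79 = €5,662,448.01.
EOQ at €66.84 = 1159.8 < 1900, so use break Q=1900: TC = 79,640×€66.84 + (79,640/1900.0)×175 + (1900.0/2)×0.31×€66.84 = €5,350,157.24.
Lowest total cost is €5,350,157.24 at Q = 1900.0.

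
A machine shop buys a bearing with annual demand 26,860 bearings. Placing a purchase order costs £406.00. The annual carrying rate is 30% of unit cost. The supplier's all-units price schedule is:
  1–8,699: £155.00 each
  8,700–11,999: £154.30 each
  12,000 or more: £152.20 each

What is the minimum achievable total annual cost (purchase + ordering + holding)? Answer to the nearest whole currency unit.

TC* ≈ £4,195,146

Holding cost per unit per year at price C is H = 0.30·C.
For each price level, check whether its EOQ is feasible; otherwise the best quantity at that price is the breakpoint.
EOQ at £155.00 = 684.9 (feasible in tier 1): TC = 26,860×£155.00 + (26,860/684.9)×406 + (684.9/2)×0.30×£155.00 = £4,195,146.19.
EOQ at £154.30 = 686.4 < 8700, so use break Q=8700: TC = 26,860×£154.30 + (26,860/8700.0)×406 + (8700.0/2)×0.30×£154.30 = £4,347,112.97.
EOQ at £152.20 = 691.1 < 12000, so use break Q=12000: TC = 26,860×£152.20 + (26,860/12000.0)×406 + (12000.0/2)×0.30×£152.20 = £4,362,960.76.
Lowest total cost among the candidates is at Q = 684.9.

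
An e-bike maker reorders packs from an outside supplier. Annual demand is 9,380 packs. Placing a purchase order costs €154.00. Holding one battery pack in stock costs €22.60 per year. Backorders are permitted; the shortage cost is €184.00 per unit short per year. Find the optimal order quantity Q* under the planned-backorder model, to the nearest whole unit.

Q* ≈ 379 packs

With planned backorders, Q* = √(2DS/H) · √((H+B)/B).
√(2DS/H) = √(2 × 9,380 × 154 / 22.6) = 357.538.
√((H+B)/B) = √((22.6+184)/184) = 1.0596.
Q* ≈ 378.860.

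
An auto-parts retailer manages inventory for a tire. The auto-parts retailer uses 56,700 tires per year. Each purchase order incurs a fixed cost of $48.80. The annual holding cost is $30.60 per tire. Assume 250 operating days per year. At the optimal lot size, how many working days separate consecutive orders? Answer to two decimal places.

The optimal lot size = √(2DS/H) = √(2 × 56,700 × 48.8 / 30.6) ≈ 425.26.
Cycle time = Q*/D × 250 = 425.26 / 56,700 × 250 ≈ 1.875 days.

T ≈ 1.88 days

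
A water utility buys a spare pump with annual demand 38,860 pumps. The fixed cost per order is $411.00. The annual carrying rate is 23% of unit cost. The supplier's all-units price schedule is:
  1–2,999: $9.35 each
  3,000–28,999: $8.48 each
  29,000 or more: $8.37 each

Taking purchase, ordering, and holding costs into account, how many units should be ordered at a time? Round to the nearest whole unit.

Holding cost per unit per year at price C is H = 0.23·C.
Candidates are each tier's EOQ (if it falls in that tier) and each price-break quantity.
Tier 1 ($9.35): EOQ = 3854.1 exceeds tier's upper bound 2999, so this tier is dominated.
EOQ at $8.48 = 4046.9 (feasible in tier 2): TC = 38,860×$8.48 + (38,860/4046.9)×411 + (4046.9/2)×0.23×$8.48 = $337,425.93.
EOQ at $8.37 = 4073.4 < 29000, so use break Q=29000: TC = 38,860×$8.37 + (38,860/29000.0)×411 + (29000.0/2)×0.23×$8.37 = $353,722.89.
Lowest total cost is $337,425.93 at Q = 4046.9.

Q* ≈ 4,047 pumps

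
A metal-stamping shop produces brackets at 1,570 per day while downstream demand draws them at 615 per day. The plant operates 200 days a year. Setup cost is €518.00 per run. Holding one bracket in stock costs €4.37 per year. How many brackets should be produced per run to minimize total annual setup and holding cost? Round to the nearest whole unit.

Q* ≈ 6,924 brackets

Annual demand D = 615 × 200 = 123,000.
Production build-up factor (1 − d/p) = 1 − 615/1,570 = 0.6083.
Q* = √(2DS / (H(1 − d/p))) = √(2 × 123,000 × 518 / (4.37 × 0.6083)).
= √(127,428,000 / 2.6582) ≈ 6923.726.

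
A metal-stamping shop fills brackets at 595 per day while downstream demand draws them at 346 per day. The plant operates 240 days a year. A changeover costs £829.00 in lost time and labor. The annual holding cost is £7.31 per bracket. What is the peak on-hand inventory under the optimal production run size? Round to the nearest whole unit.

Annual demand D = 346 × 240 = 83,040.
Production build-up factor (1 − d/p) = 1 − 346/595 = 0.4185.
Q* = √(2DS / (H(1 − d/p))) = √(2 × 83,040 × 829 / (7.31 × 0.4185)).
= √(137,680,320 / 3.0591) ≈ 6708.664.
Maximum inventory = Q*(1 − d/p) = 6708.664 × 0.4185 ≈ 2807.491.

I_max ≈ 2,807 brackets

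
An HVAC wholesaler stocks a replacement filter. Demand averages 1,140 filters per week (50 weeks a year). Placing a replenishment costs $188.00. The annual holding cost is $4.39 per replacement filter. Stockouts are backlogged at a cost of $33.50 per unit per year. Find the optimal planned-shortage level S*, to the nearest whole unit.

Annual demand D = 1,140 × 50 = 57,000.
With planned backorders, Q* = √(2DS/H) · √((H+B)/B).
√(2DS/H) = √(2 × 57,000 × 188 / 4.39) = 2209.526.
√((H+B)/B) = √((4.39+33.5)/33.5) = 1.0635.
Q* ≈ 2349.844.
S* = Q* · H/(H+B) = 2349.844 × 4.39/37.89 ≈ 272.257.

S* ≈ 272 filters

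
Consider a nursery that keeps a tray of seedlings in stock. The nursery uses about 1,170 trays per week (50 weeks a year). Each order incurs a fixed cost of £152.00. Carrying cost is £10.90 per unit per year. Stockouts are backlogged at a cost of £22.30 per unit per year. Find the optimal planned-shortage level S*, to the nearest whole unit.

Annual demand D = 1,170 × 50 = 58,500.
With planned backorders, Q* = √(2DS/H) · √((H+B)/B).
√(2DS/H) = √(2 × 58,500 × 152 / 10.9) = 1277.325.
√((H+B)/B) = √((10.9+22.3)/22.3) = 1.2202.
Q* ≈ 1558.540.
S* = Q* · H/(H+B) = 1558.540 × 10.9/33.2 ≈ 511.689.

S* ≈ 512 trays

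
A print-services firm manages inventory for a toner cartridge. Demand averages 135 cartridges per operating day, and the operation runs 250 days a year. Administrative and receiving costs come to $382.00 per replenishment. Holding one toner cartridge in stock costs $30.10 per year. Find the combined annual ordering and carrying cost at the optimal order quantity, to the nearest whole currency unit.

TC* ≈ $27,859

Annual demand D = 135 × 250 = 33,750.
Q* = √(2DS/H) = √(2 × 33,750 × 382 / 30.1) ≈ 925.55.
At the optimum the two cost components are equal, so total cost = 2·(Q*/2)H = Q*·H.
Minimum total = √(2DSH) = √(2 × 33,750 × 382 × 30.1) ≈ 27859.083.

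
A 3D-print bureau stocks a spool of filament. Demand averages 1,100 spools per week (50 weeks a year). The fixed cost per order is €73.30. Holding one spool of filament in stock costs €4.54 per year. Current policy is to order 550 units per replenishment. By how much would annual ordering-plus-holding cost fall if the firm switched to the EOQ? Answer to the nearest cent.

Annual demand D = 1,100 × 50 = 55,000.
EOQ = √(2DS/H) = √(2 × 55,000 × 73.3 / 4.54) ≈ 1332.66.
Cost at Q* = (D/Q*)S + (Q*/2)H = √(2DSH) ≈ €6,050.29.
Cost at Q = 550: (55,000/550)×73.3 + (550/2)×4.54 = €7,330.00 + €1,248.50 = €8,578.50.
Excess = €8,578.50 − €6,050.29 = €2,528.21.

Extra cost ≈ €2,528.21 per year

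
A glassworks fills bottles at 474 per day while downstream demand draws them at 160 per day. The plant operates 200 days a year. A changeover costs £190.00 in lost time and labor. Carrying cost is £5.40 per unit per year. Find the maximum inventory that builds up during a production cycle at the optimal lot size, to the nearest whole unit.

I_max ≈ 1,221 bottles

Annual demand D = 160 × 200 = 32,000.
Production build-up factor (1 − d/p) = 1 − 160/474 = 0.6624.
Q* = √(2DS / (H(1 − d/p))) = √(2 × 32,000 × 190 / (5.4 × 0.6624)).
= √(12,160,000 / 3.5772) ≈ 1843.717.
Maximum inventory = Q*(1 − d/p) = 1843.717 × 0.6624 ≈ 1221.365.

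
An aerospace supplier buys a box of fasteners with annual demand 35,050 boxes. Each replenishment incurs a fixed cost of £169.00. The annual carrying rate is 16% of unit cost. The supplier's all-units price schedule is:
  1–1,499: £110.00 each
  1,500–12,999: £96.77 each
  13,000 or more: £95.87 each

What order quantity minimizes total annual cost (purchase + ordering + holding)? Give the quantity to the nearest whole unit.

Holding cost per unit per year at price C is H = 0.16·C.
Evaluate total cost at each tier's feasible EOQ or, if the EOQ is below the tier, at the tier's minimum quantity.
EOQ at £110.00 = 820.4 (feasible in tier 1): TC = 35,050×£110.00 + (35,050/820.4)×169 + (820.4/2)×0.16×£110.00 = £3,869,939.72.
EOQ at £96.77 = 874.7 < 1500, so use break Q=1500: TC = 35,050×£96.77 + (35,050/1500.0)×169 + (1500.0/2)×0.16×£96.77 = £3,407,349.87.
EOQ at £95.87 = 878.8 < 13000, so use break Q=13000: TC = 35,050×£95.87 + (35,050/13000.0)×169 + (13000.0/2)×0.16×£95.87 = £3,460,403.95.
Lowest total cost is £3,407,349.87 at Q = 1500.0.

Q* ≈ 1,500 boxes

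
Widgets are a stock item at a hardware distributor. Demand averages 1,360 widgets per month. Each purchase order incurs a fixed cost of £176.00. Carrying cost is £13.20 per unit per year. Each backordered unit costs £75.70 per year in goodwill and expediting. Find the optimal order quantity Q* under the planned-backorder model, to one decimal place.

Annual demand D = 1,360 × 12 = 16,320.
With planned backorders, Q* = √(2DS/H) · √((H+B)/B).
√(2DS/H) = √(2 × 16,320 × 176 / 13.2) = 659.697.
√((H+B)/B) = √((13.2+75.7)/75.7) = 1.0837.
Q* ≈ 714.903.

Q* ≈ 714.9 widgets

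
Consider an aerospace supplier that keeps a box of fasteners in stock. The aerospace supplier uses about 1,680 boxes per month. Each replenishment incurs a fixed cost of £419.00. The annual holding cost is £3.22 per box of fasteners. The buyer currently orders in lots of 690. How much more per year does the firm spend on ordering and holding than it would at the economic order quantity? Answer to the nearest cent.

Annual demand D = 1,680 × 12 = 20,160.
EOQ = √(2DS/H) = √(2 × 20,160 × 419 / 3.22) ≈ 2290.55.
Cost at Q* = (D/Q*)S + (Q*/2)H = √(2DSH) ≈ £7,375.56.
Cost at Q = 690: (20,160/690)×419 + (690/2)×3.22 = £12,242.09 + £1,110.90 = £13,352.99.
Excess = £13,352.99 − £7,375.56 = £5,977.42.

Extra cost ≈ £5,977.42 per year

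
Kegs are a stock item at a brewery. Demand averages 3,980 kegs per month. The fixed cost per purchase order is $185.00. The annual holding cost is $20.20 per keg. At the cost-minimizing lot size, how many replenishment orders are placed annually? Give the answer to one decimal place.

N ≈ 51.1 orders per year

Annual demand D = 3,980 × 12 = 47,760.
Q* = √(2DS/H) = √(2 × 47,760 × 185 / 20.2) ≈ 935.31.
Orders per year = D / Q* = 47,760 / 935.31 ≈ 51.063.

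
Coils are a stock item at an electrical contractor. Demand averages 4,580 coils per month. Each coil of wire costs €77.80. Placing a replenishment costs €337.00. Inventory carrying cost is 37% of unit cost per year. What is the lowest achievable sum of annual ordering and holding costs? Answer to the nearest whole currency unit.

TC* ≈ €32,655

Annual demand D = 4,580 × 12 = 54,960.
Holding cost H = 0.37 × €77.80 = €28.7860 per unit per year.
The optimal lot size = √(2DS/H) = √(2 × 54,960 × 337 / 28.786) ≈ 1134.39.
At the optimum the two cost components are equal, so total cost = 2·(Q*/2)H = Q*·H.
Minimum total = √(2DSH) = √(2 × 54,960 × 337 × 28.786) ≈ 32654.570.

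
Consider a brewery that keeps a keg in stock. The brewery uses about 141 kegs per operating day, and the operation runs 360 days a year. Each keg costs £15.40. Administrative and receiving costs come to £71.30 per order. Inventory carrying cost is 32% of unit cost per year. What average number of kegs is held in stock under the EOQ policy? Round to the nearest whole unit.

Annual demand D = 141 × 360 = 50,760.
Holding cost H = 0.32 × £15.40 = £4.9280 per unit per year.
Q* = √(2DS/H) = √(2 × 50,760 × 71.3 / 4.928) ≈ 1211.95.
Average inventory = Q*/2 ≈ 1211.95 / 2 = 605.976.

Average inventory ≈ 606 kegs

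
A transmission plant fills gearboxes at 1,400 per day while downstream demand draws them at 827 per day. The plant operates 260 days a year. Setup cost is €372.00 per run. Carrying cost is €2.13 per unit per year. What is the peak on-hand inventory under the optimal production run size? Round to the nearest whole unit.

I_max ≈ 5,544 gearboxes

Annual demand D = 827 × 260 = 215,020.
Production build-up factor (1 − d/p) = 1 − 827/1,400 = 0.4093.
Q* = √(2DS / (H(1 − d/p))) = √(2 × 215,020 × 372 / (2.13 × 0.4093)).
= √(159,974,880 / 0.8718) ≈ 13546.366.
Maximum inventory = Q*(1 − d/p) = 13546.366 × 0.4093 ≈ 5544.334.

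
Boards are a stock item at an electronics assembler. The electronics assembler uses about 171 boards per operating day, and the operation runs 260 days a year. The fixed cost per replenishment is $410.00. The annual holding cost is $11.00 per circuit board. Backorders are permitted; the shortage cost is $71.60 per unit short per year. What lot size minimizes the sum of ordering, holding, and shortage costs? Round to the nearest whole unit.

Q* ≈ 1,955 boards

Annual demand D = 171 × 260 = 44,460.
With planned backorders, Q* = √(2DS/H) · √((H+B)/B).
√(2DS/H) = √(2 × 44,460 × 410 / 11) = 1820.519.
√((H+B)/B) = √((11+71.6)/71.6) = 1.0741.
Q* ≈ 1955.369.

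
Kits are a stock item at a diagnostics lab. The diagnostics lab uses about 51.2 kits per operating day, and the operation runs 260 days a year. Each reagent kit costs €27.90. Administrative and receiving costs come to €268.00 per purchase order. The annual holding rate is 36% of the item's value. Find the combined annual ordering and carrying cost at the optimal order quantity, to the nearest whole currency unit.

TC* ≈ €8,466

Annual demand D = 51.2 × 260 = 13,312.
Holding cost H = 0.36 × €27.90 = €10.0440 per unit per year.
The optimal lot size = √(2DS/H) = √(2 × 13,312 × 268 / 10.044) ≈ 842.85.
At Q*, ordering cost (D/Q*)S equals holding cost (Q*/2)H, each = √(DSH/2).
Minimum total = √(2DSH) = √(2 × 13,312 × 268 × 10.044) ≈ 8465.593.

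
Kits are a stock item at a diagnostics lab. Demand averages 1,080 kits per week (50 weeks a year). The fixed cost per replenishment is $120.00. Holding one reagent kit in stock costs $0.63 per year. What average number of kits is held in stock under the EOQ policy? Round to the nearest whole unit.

Annual demand D = 1,080 × 50 = 54,000.
EOQ = √(2DS/H) = √(2 × 54,000 × 120 / 0.63) ≈ 4535.57.
Average inventory = Q*/2 ≈ 4535.57 / 2 = 2267.787.

Average inventory ≈ 2,268 kits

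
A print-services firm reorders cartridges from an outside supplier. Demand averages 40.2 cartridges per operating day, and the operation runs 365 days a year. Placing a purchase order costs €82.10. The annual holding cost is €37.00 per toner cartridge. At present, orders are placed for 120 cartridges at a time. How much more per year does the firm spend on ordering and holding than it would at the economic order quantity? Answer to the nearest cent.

Extra cost ≈ €2,817.15 per year

Annual demand D = 40.2 × 365 = 14,673.
EOQ = √(2DS/H) = √(2 × 14,673 × 82.1 / 37) ≈ 255.18.
Cost at Q* = (D/Q*)S + (Q*/2)H = √(2DSH) ≈ €9,441.63.
Cost at Q = 120: (14,673/120)×82.1 + (120/2)×37 = €10,038.78 + €2,220.00 = €12,258.78.
Excess = €12,258.78 − €9,441.63 = €2,817.15.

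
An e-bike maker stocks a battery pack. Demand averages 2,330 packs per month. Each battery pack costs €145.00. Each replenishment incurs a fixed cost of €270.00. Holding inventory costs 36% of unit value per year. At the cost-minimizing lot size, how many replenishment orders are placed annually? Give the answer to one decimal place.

N ≈ 52.0 orders per year

Annual demand D = 2,330 × 12 = 27,960.
Holding cost H = 0.36 × €145.00 = €52.2000 per unit per year.
EOQ = √(2DS/H) = √(2 × 27,960 × 270 / 52.2) ≈ 537.81.
Orders per year = D / Q* = 27,960 / 537.81 ≈ 51.988.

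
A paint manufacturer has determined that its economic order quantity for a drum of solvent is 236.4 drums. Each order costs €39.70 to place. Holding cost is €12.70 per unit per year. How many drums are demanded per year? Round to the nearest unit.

D ≈ 8,939 drums per year

The basic EOQ model gives Q* = √(2DS/H); rearrange for the unknown.
From Q* = √(2DS/H): D = Q*²H / (2S) = 236.4² × 12.7 / (2 × 39.7) = 8938.778.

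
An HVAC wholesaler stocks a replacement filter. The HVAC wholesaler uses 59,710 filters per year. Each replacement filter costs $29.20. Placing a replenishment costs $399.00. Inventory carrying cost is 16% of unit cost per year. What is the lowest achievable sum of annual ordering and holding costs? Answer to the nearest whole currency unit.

TC* ≈ $14,920

Holding cost H = 0.16 × $29.20 = $4.6720 per unit per year.
Q* = √(2DS/H) = √(2 × 59,710 × 399 / 4.672) ≈ 3193.55.
At Q*, ordering cost (D/Q*)S equals holding cost (Q*/2)H, each = √(DSH/2).
Minimum total = √(2DSH) = √(2 × 59,710 × 399 × 4.672) ≈ 14920.260.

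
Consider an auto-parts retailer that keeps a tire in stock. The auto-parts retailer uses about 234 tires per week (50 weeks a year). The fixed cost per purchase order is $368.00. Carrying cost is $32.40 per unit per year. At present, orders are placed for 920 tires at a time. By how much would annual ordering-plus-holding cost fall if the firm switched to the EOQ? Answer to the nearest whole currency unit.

Extra cost ≈ $2,881 per year

Annual demand D = 234 × 50 = 11,700.
EOQ = √(2DS/H) = √(2 × 11,700 × 368 / 32.4) ≈ 515.54.
Cost at Q* = (D/Q*)S + (Q*/2)H = √(2DSH) ≈ $16,703.38.
Cost at Q = 920: (11,700/920)×368 + (920/2)×32.4 = $4,680.00 + $14,904.00 = $19,584.00.
Excess = $19,584.00 − $16,703.38 = $2,880.62.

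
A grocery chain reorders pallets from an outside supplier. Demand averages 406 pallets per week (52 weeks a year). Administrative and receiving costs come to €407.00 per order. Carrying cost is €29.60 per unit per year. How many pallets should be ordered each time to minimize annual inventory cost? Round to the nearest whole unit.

Annual demand D = 406 × 52 = 21,112.
EOQ = √(2DS / H) = √(2 × 21,112 × 407 / 29.6).
= √(17,185,168 / 29.6) = √580,580 ≈ 761.958.

Q* ≈ 762 pallets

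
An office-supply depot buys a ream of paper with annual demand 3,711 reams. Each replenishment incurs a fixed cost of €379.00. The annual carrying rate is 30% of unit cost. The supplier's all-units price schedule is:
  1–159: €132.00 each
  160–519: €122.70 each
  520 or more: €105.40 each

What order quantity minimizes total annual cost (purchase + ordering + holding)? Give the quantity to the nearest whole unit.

Holding cost per unit per year at price C is H = 0.30·C.
For each price level, check whether its EOQ is feasible; otherwise the best quantity at that price is the breakpoint.
Tier 1 (€132.00): EOQ = 266.5 exceeds tier's upper bound 159, so this tier is dominated.
EOQ at €122.70 = 276.4 (feasible in tier 2): TC = 3,711×€122.70 + (3,711/276.4)×379 + (276.4/2)×0.30×€122.70 = €465,515.37.
EOQ at €105.40 = 298.3 < 520, so use break Q=520: TC = 3,711×€105.40 + (3,711/520.0)×379 + (520.0/2)×0.30×€105.40 = €402,065.35.
Lowest total cost is €402,065.35 at Q = 520.0.

Q* ≈ 520 reams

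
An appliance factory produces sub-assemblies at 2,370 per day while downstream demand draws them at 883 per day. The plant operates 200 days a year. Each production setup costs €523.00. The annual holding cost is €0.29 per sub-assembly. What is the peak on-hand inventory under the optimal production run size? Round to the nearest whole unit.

I_max ≈ 19,991 sub-assemblies

Annual demand D = 883 × 200 = 176,600.
Production build-up factor (1 − d/p) = 1 − 883/2,370 = 0.6274.
Q* = √(2DS / (H(1 − d/p))) = √(2 × 176,600 × 523 / (0.29 × 0.6274)).
= √(184,723,600 / 0.182) ≈ 31862.576.
Maximum inventory = Q*(1 − d/p) = 31862.576 × 0.6274 ≈ 19991.414.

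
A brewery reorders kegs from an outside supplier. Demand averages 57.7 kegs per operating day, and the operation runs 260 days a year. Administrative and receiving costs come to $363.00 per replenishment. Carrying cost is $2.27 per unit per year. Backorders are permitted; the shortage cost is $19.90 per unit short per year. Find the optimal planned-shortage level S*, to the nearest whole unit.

S* ≈ 237 kegs

Annual demand D = 57.7 × 260 = 15,002.
With planned backorders, Q* = √(2DS/H) · √((H+B)/B).
√(2DS/H) = √(2 × 15,002 × 363 / 2.27) = 2190.433.
√((H+B)/B) = √((2.27+19.9)/19.9) = 1.0555.
Q* ≈ 2311.992.
S* = Q* · H/(H+B) = 2311.992 × 2.27/22.17 ≈ 236.726.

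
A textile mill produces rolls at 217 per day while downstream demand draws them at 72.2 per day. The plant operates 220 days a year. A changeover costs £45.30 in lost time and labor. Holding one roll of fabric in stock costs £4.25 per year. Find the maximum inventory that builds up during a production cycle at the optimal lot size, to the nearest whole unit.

Annual demand D = 72.2 × 220 = 15,884.
Production build-up factor (1 − d/p) = 1 − 72.2/217 = 0.6673.
Q* = √(2DS / (H(1 − d/p))) = √(2 × 15,884 × 45.3 / (4.25 × 0.6673)).
= √(1,439,090.4 / 2.8359) ≈ 712.353.
Maximum inventory = Q*(1 − d/p) = 712.353 × 0.6673 ≈ 475.340.

I_max ≈ 475 rolls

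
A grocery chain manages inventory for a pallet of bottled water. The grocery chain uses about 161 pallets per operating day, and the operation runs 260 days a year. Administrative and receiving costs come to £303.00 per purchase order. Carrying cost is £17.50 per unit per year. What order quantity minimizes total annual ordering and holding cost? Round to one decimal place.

Annual demand D = 161 × 260 = 41,860.
EOQ = √(2DS / H) = √(2 × 41,860 × 303 / 17.5).
= √(25,367,160 / 17.5) = √1,449,552 ≈ 1203.973.

Q* ≈ 1,204.0 pallets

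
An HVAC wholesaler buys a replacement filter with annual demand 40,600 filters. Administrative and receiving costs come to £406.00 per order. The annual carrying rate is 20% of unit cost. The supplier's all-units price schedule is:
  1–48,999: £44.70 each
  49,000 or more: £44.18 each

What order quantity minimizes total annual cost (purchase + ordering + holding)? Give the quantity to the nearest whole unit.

Holding cost per unit per year at price C is H = 0.20·C.
For each price level, check whether its EOQ is feasible; otherwise the best quantity at that price is the breakpoint.
EOQ at £44.70 = 1920.3 (feasible in tier 1): TC = 40,600×£44.70 + (40,600/1920.3)×406 + (1920.3/2)×0.20×£44.70 = £1,831,987.61.
EOQ at £44.18 = 1931.6 < 49000, so use break Q=49000: TC = 40,600×£44.18 + (40,600/49000.0)×406 + (49000.0/2)×0.20×£44.18 = £2,010,526.40.
Lowest total cost is £1,831,987.61 at Q = 1920.3.

Q* ≈ 1,920 filters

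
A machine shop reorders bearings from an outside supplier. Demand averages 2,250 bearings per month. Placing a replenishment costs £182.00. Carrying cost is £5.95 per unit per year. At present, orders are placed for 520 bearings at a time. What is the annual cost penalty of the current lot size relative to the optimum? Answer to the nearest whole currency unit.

Extra cost ≈ £3,350 per year

Annual demand D = 2,250 × 12 = 27,000.
EOQ = √(2DS/H) = √(2 × 27,000 × 182 / 5.95) ≈ 1285.21.
Cost at Q* = (D/Q*)S + (Q*/2)H = √(2DSH) ≈ £7,647.00.
Cost at Q = 520: (27,000/520)×182 + (520/2)×5.95 = £9,450.00 + £1,547.00 = £10,997.00.
Excess = £10,997.00 − £7,647.00 = £3,350.00.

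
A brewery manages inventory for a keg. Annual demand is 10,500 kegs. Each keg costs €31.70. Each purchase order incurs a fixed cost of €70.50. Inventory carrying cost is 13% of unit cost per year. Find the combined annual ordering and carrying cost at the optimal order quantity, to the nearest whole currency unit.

Holding cost H = 0.13 × €31.70 = €4.1210 per unit per year.
Q* = √(2DS/H) = √(2 × 10,500 × 70.5 / 4.121) ≈ 599.38.
At Q*, ordering cost (D/Q*)S equals holding cost (Q*/2)H, each = √(DSH/2).
Minimum total = √(2DSH) = √(2 × 10,500 × 70.5 × 4.121) ≈ 2470.049.

TC* ≈ €2,470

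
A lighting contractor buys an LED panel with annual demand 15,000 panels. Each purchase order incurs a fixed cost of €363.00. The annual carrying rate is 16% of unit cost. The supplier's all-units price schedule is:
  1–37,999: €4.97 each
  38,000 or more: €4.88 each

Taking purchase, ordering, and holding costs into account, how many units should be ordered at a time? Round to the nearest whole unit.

Q* ≈ 3,701 panels

Holding cost per unit per year at price C is H = 0.16·C.
Candidates are each tier's EOQ (if it falls in that tier) and each price-break quantity.
EOQ at €4.97 = 3700.6 (feasible in tier 1): TC = 15,000×€4.97 + (15,000/3700.6)×363 + (3700.6/2)×0.16×€4.97 = €77,492.74.
EOQ at €4.88 = 3734.6 < 38000, so use break Q=38000: TC = 15,000×€4.88 + (15,000/38000.0)×363 + (38000.0/2)×0.16×€4.88 = €88,178.49.
Lowest total cost is €77,492.74 at Q = 3700.6.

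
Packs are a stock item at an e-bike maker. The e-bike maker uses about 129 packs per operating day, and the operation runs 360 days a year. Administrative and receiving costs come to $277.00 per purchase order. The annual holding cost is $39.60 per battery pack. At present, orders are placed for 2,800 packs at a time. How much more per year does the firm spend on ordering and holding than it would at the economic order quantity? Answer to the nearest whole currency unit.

Extra cost ≈ $28,115 per year

Annual demand D = 129 × 360 = 46,440.
EOQ = √(2DS/H) = √(2 × 46,440 × 277 / 39.6) ≈ 806.03.
Cost at Q* = (D/Q*)S + (Q*/2)H = √(2DSH) ≈ $31,918.95.
Cost at Q = 2,800: (46,440/2,800)×277 + (2,800/2)×39.6 = $4,594.24 + $55,440.00 = $60,034.24.
Excess = $60,034.24 − $31,918.95 = $28,115.29.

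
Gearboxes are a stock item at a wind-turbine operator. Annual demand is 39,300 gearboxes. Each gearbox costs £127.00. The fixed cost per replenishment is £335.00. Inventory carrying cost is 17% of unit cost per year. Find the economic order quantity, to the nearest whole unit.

Holding cost H = 0.17 × £127.00 = £21.5900 per unit per year.
EOQ = √(2DS / H) = √(2 × 39,300 × 335 / 21.59).
= √(26,331,000 / 21.59) = √1,219,592.4039 ≈ 1104.352.

Q* ≈ 1,104 gearboxes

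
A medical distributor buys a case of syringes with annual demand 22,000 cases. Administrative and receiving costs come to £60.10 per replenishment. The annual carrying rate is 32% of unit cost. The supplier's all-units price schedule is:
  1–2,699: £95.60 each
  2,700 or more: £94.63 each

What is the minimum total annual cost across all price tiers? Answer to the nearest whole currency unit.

TC* ≈ £2,112,194

Holding cost per unit per year at price C is H = 0.32·C.
Evaluate total cost at each tier's feasible EOQ or, if the EOQ is below the tier, at the tier's minimum quantity.
EOQ at £95.60 = 294.0 (feasible in tier 1): TC = 22,000×£95.60 + (22,000/294.0)×60.1 + (294.0/2)×0.32×£95.60 = £2,112,194.30.
EOQ at £94.63 = 295.5 < 2700, so use break Q=2700: TC = 22,000×£94.63 + (22,000/2700.0)×60.1 + (2700.0/2)×0.32×£94.63 = £2,123,229.86.
Lowest total cost among the candidates is at Q = 294.0.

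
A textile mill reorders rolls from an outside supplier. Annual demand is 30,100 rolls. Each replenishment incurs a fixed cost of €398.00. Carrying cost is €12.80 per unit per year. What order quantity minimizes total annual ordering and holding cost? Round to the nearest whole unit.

Q* ≈ 1,368 rolls

EOQ = √(2DS / H) = √(2 × 30,100 × 398 / 12.8).
= √(23,959,600 / 12.8) = √1,871,843.75 ≈ 1368.153.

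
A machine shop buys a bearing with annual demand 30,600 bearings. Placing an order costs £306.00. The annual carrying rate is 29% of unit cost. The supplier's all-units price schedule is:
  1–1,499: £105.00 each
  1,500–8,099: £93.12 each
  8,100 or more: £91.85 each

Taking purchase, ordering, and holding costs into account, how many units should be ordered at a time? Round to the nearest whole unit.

Holding cost per unit per year at price C is H = 0.29·C.
Evaluate total cost at each tier's feasible EOQ or, if the EOQ is below the tier, at the tier's minimum quantity.
EOQ at £105.00 = 784.2 (feasible in tier 1): TC = 30,600×£105.00 + (30,600/784.2)×306 + (784.2/2)×0.29×£105.00 = £3,236,879.77.
EOQ at £93.12 = 832.8 < 1500, so use break Q=1500: TC = 30,600×£93.12 + (30,600/1500.0)×306 + (1500.0/2)×0.29×£93.12 = £2,875,968.00.
EOQ at £91.85 = 838.5 < 8100, so use break Q=8100: TC = 30,600×£91.85 + (30,600/8100.0)×306 + (8100.0/2)×0.29×£91.85 = £2,919,643.83.
Lowest total cost is £2,875,968.00 at Q = 1500.0.

Q* ≈ 1,500 bearings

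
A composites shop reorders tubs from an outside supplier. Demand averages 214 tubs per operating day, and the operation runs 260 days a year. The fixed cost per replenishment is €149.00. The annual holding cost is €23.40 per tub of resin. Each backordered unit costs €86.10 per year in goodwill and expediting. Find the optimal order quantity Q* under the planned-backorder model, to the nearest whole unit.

Q* ≈ 949 tubs

Annual demand D = 214 × 260 = 55,640.
With planned backorders, Q* = √(2DS/H) · √((H+B)/B).
√(2DS/H) = √(2 × 55,640 × 149 / 23.4) = 841.771.
√((H+B)/B) = √((23.4+86.1)/86.1) = 1.1277.
Q* ≈ 949.291.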